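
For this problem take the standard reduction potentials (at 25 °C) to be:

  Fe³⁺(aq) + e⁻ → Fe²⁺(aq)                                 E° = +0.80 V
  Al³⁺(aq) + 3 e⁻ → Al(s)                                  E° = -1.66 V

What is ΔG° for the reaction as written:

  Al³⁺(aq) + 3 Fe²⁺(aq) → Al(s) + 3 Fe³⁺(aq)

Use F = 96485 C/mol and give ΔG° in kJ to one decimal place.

+712.1 kJ

As written, Al³⁺/Al is reduced (cathode) and Fe³⁺/Fe²⁺ is oxidised (anode), so E°cell = (-1.66) − (+0.80) = -2.46 V.
Balancing electrons gives n = 3.
ΔG° = −nFE° = −(3)(96485)(-2.46) = 712,059 J = +712.1 kJ.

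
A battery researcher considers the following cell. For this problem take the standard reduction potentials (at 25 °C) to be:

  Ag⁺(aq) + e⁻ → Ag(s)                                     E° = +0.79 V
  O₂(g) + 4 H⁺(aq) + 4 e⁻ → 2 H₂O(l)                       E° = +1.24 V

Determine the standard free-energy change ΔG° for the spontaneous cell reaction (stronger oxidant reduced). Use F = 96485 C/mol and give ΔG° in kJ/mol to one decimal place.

O₂/H₂O (E° = +1.24 V) is the cathode; Ag⁺/Ag (E° = +0.79 V) is the anode, so E°cell = +0.45 V.
Balancing electrons gives n = 4 (lcm of 4 and 1).
ΔG° = −nFE° = −(4)(96485)(+0.45) = -173,673 J = -173.7 kJ/mol.

-173.7 kJ/mol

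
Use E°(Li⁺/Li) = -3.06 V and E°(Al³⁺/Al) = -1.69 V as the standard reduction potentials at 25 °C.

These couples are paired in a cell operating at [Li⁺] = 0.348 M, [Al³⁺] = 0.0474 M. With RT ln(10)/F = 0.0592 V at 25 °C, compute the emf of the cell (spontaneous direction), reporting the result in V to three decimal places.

Al³⁺/Al is the cathode (higher E°), Li⁺/Li the anode: E°cell = -1.69 − (-3.06) = +1.37 V, n = 3.
Overall: Al³⁺(aq) + 3 Li(s) → Al(s) + 3 Li⁺(aq)
Q = [Li⁺]^3 / ([Al³⁺]); log Q = -0.051.
E = E° − (0.0592/n) log Q = +1.37 − (0.0592/3)(-0.051) = +1.371 V.

+1.371 V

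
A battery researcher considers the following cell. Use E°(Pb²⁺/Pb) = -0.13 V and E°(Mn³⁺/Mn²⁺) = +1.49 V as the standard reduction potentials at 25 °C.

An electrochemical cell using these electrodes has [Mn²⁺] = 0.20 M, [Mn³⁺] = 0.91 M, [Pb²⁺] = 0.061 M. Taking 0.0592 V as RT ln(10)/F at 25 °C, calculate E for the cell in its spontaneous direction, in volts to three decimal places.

Mn³⁺/Mn²⁺ is the cathode (higher E°), Pb²⁺/Pb the anode: E°cell = +1.49 − (-0.13) = +1.62 V, n = 2.
Overall: 2 Mn³⁺(aq) + Pb(s) → 2 Mn²⁺(aq) + Pb²⁺(aq)
Q = [Mn²⁺]^2·[Pb²⁺] / ([Mn³⁺]^2); log Q = -2.531.
E = E° − (0.0592/n) log Q = +1.62 − (0.0592/2)(-2.531) = +1.695 V.

+1.695 V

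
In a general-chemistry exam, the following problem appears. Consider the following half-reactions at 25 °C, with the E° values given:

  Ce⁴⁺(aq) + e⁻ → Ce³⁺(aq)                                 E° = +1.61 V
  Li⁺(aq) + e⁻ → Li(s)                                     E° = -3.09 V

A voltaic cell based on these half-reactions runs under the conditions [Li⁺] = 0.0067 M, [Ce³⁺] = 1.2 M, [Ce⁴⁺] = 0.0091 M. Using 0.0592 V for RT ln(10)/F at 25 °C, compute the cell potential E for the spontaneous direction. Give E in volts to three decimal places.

Ce⁴⁺/Ce³⁺ is the cathode (higher E°), Li⁺/Li the anode: E°cell = +1.61 − (-3.09) = +4.70 V, n = 1.
Overall: Ce⁴⁺(aq) + Li(s) → Ce³⁺(aq) + Li⁺(aq)
Q = [Ce³⁺]·[Li⁺] / ([Ce⁴⁺]); log Q = -0.054.
E = E° − (0.0592/n) log Q = +4.70 − (0.0592/1)(-0.054) = +4.703 V.

+4.703 V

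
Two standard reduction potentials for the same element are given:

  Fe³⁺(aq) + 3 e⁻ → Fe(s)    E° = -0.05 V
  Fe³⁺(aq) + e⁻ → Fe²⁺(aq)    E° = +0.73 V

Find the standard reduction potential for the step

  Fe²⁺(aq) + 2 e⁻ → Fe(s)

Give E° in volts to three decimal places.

-0.440 V

Sequential free energies add, so n₃E°₃ = n₁E°₁ + n₂E°₂.
With n₃ = 3, and the known step contributing 1×(+0.73) V, the unknown satisfies 2·E° = 3×(-0.05) − 1×(+0.73) = -0.880.
E° = -0.880 / 2 = -0.440 V.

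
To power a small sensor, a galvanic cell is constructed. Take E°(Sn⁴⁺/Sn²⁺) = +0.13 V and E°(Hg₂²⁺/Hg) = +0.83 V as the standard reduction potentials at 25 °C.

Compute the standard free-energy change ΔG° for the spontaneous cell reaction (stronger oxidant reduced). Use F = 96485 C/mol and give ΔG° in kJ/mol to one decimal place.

-135.1 kJ/mol

Hg₂²⁺/Hg (E° = +0.83 V) is the cathode; Sn⁴⁺/Sn²⁺ (E° = +0.13 V) is the anode, so E°cell = +0.70 V.
Balancing electrons gives n = 2 (lcm of 2 and 2).
ΔG° = −nFE° = −(2)(96485)(+0.70) = -135,079 J = -135.1 kJ/mol.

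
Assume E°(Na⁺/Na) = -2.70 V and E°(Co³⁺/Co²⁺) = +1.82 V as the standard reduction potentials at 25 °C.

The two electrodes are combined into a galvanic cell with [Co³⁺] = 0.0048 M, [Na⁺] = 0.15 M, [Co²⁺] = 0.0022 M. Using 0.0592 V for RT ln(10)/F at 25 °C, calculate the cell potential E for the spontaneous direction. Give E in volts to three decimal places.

+4.589 V

Co³⁺/Co²⁺ is the cathode (higher E°), Na⁺/Na the anode: E°cell = +1.82 − (-2.70) = +4.52 V, n = 1.
Overall: Co³⁺(aq) + Na(s) → Co²⁺(aq) + Na⁺(aq)
Q = [Co²⁺]·[Na⁺] / ([Co³⁺]); log Q = -1.163.
E = E° − (0.0592/n) log Q = +4.52 − (0.0592/1)(-1.163) = +4.589 V.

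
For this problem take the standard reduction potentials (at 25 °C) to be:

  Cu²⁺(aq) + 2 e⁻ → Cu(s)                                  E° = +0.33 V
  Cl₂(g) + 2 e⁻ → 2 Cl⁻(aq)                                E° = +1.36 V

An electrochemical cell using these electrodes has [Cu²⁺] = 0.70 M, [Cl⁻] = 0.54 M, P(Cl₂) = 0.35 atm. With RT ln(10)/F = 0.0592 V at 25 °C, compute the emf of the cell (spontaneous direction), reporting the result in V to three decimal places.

Cl₂/Cl⁻ is the cathode (higher E°), Cu²⁺/Cu the anode: E°cell = +1.36 − (+0.33) = +1.03 V, n = 2.
Overall: Cl₂(g) + Cu(s) → 2 Cl⁻(aq) + Cu²⁺(aq)
Q = [Cl⁻]^2·[Cu²⁺] / (P(Cl₂)); log Q = -0.234.
E = E° − (0.0592/n) log Q = +1.03 − (0.0592/2)(-0.234) = +1.037 V.

+1.037 V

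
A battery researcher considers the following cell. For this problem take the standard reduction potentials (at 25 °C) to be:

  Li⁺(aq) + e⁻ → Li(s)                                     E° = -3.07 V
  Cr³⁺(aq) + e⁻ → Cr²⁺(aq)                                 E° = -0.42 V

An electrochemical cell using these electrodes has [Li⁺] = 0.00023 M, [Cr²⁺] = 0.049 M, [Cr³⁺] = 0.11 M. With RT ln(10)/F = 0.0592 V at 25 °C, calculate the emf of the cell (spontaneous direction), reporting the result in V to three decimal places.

+2.886 V

Cr³⁺/Cr²⁺ is the cathode (higher E°), Li⁺/Li the anode: E°cell = -0.42 − (-3.07) = +2.65 V, n = 1.
Overall: Cr³⁺(aq) + Li(s) → Cr²⁺(aq) + Li⁺(aq)
Q = [Cr²⁺]·[Li⁺] / ([Cr³⁺]); log Q = -3.989.
E = E° − (0.0592/n) log Q = +2.65 − (0.0592/1)(-3.989) = +2.886 V.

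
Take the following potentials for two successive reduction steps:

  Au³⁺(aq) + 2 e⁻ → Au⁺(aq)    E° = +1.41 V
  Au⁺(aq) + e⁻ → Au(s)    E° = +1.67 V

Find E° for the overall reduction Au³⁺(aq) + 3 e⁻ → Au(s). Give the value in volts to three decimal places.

Since ΔG° = −nFE° is additive over sequential reductions, n₃E°₃ = n₁E°₁ + n₂E°₂.
E°₃ = (2×+1.41 + 1×+1.67) / 3 = (+4.490) / 3 = +1.497 V.

+1.497 V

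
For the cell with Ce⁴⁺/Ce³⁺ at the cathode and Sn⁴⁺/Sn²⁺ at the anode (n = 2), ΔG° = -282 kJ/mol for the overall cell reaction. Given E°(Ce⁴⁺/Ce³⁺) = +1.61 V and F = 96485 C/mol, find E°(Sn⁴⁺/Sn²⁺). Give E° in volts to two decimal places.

+0.15 V

E°cell = −ΔG°/(nF) = −(-282×10³)/((2)(96485)) = +1.461 V.
Since Ce⁴⁺/Ce³⁺ is the cathode and Sn⁴⁺/Sn²⁺ the anode, E°cell = E°(Ce⁴⁺/Ce³⁺) − E°(Sn⁴⁺/Sn²⁺).
So E°(Sn⁴⁺/Sn²⁺) = E°(Ce⁴⁺/Ce³⁺) − E°cell = (+1.61) − (+1.461) = +0.15 V.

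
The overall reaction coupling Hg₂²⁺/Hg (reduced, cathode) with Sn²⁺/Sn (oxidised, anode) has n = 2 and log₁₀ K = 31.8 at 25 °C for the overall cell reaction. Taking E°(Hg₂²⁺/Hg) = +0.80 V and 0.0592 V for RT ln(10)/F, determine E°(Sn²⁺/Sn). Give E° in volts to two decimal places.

E°cell = (0.0592/n)·log K = (0.0592/2)(31.8) = +0.941 V.
Since Hg₂²⁺/Hg is the cathode and Sn²⁺/Sn the anode, E°cell = E°(Hg₂²⁺/Hg) − E°(Sn²⁺/Sn).
So E°(Sn²⁺/Sn) = E°(Hg₂²⁺/Hg) − E°cell = (+0.80) − (+0.941) = -0.14 V.

-0.14 V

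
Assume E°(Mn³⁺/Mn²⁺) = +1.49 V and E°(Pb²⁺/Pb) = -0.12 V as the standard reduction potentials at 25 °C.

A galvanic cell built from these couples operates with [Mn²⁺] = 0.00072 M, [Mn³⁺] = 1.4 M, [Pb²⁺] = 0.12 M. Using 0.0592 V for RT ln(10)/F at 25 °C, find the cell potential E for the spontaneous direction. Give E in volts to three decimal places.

Mn³⁺/Mn²⁺ is the cathode (higher E°), Pb²⁺/Pb the anode: E°cell = +1.49 − (-0.12) = +1.61 V, n = 2.
Overall: 2 Mn³⁺(aq) + Pb(s) → 2 Mn²⁺(aq) + Pb²⁺(aq)
Q = [Mn²⁺]^2·[Pb²⁺] / ([Mn³⁺]^2); log Q = -7.498.
E = E° − (0.0592/n) log Q = +1.61 − (0.0592/2)(-7.498) = +1.832 V.

+1.832 V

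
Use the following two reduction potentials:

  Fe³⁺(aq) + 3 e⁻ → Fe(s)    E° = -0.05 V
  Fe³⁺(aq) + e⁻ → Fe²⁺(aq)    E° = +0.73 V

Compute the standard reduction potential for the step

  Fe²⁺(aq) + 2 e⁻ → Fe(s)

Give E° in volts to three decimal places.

-0.440 V

Sequential free energies add, so n₃E°₃ = n₁E°₁ + n₂E°₂.
With n₃ = 3, and the known step contributing 1×(+0.73) V, the unknown satisfies 2·E° = 3×(-0.05) − 1×(+0.73) = -0.880.
E° = -0.880 / 2 = -0.440 V.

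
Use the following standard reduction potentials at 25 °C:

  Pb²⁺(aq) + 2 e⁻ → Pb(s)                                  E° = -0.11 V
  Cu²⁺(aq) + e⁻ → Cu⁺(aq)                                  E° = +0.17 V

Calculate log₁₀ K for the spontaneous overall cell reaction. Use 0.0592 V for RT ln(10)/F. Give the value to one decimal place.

9.5

Cathode: Cu²⁺/Cu⁺; anode: Pb²⁺/Pb. E°cell = +0.28 V, n = 2.
log K = nE°cell / 0.0592 = (2)(+0.28) / 0.0592 = 9.5.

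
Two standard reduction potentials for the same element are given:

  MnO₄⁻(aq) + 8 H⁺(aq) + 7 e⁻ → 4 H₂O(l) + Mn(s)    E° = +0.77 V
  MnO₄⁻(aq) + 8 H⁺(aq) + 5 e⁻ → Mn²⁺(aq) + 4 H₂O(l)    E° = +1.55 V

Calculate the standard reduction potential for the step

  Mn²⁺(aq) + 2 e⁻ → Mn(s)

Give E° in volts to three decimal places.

Sequential free energies add, so n₃E°₃ = n₁E°₁ + n₂E°₂.
With n₃ = 7, and the known step contributing 5×(+1.55) V, the unknown satisfies 2·E° = 7×(+0.77) − 5×(+1.55) = -2.360.
E° = -2.360 / 2 = -1.180 V.

-1.180 V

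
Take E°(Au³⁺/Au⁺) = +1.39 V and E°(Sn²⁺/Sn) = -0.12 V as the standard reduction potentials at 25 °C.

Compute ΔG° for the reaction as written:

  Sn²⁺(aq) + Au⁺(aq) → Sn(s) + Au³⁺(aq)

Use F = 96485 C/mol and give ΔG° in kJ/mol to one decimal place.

As written, Sn²⁺/Sn is reduced (cathode) and Au³⁺/Au⁺ is oxidised (anode), so E°cell = (-0.12) − (+1.39) = -1.51 V.
Balancing electrons gives n = 2.
ΔG° = −nFE° = −(2)(96485)(-1.51) = 291,385 J = +291.4 kJ/mol.

+291.4 kJ/mol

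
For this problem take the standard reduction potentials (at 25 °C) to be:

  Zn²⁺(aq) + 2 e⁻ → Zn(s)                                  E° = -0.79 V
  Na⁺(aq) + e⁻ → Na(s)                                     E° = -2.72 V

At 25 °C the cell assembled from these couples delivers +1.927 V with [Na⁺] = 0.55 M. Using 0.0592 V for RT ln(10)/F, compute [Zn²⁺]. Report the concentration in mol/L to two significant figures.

Zn²⁺/Zn is the cathode, Na⁺/Na the anode: E°cell = +1.93 V, n = 2.
Overall reaction: Zn²⁺(aq) + 2 Na(s) → Zn(s) + 2 Na⁺(aq); Q = [Na⁺]^2/[Zn²⁺]^1.
From E = E° − (0.0592/n) log Q: log Q = (E° − E)·n/0.0592 = (+1.93 − (+1.927))·2/0.0592 = 0.1014.
So 1·log[Zn²⁺] = 2·log(0.55) − log Q = -0.5193 − (0.1014) = -0.6207; [Zn²⁺] = 10^(-0.6207) ≈ 0.24 M.

0.24 M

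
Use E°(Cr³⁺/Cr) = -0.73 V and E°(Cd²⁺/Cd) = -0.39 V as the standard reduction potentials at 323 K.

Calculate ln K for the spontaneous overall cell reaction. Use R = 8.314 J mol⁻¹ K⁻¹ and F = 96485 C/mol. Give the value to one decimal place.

Cathode: Cd²⁺/Cd; anode: Cr³⁺/Cr. E°cell = (-0.39) − (-0.73) = +0.34 V, with n = 6.
ΔG° = −nFE° = −RT ln K, so ln K = nFE°/(RT) = (6)(96485)(+0.34) / ((8.314)(323)) = 73.296.

73.3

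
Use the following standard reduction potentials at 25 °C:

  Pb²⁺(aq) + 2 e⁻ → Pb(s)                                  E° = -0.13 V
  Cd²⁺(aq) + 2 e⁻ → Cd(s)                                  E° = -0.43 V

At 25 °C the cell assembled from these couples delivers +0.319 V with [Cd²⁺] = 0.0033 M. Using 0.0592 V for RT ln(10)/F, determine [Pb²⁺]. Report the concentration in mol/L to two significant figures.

0.014 M

Pb²⁺/Pb is the cathode, Cd²⁺/Cd the anode: E°cell = +0.30 V, n = 2.
Overall reaction: Pb²⁺(aq) + Cd(s) → Pb(s) + Cd²⁺(aq); Q = [Cd²⁺]^1/[Pb²⁺]^1.
From E = E° − (0.0592/n) log Q: log Q = (E° − E)·n/0.0592 = (+0.30 − (+0.319))·2/0.0592 = -0.6419.
So 1·log[Pb²⁺] = 1·log(0.0033) − log Q = -2.4815 − (-0.6419) = -1.8396; [Pb²⁺] = 10^(-1.8396) ≈ 0.014 M.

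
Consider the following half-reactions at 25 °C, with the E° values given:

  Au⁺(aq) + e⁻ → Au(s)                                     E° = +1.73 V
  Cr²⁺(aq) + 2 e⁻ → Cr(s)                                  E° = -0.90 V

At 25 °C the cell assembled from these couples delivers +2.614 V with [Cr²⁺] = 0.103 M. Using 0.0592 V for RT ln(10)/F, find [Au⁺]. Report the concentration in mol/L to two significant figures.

Au⁺/Au is the cathode, Cr²⁺/Cr the anode: E°cell = +2.63 V, n = 2.
Overall reaction: 2 Au⁺(aq) + Cr(s) → 2 Au(s) + Cr²⁺(aq); Q = [Cr²⁺]^1/[Au⁺]^2.
From E = E° − (0.0592/n) log Q: log Q = (E° − E)·n/0.0592 = (+2.63 − (+2.614))·2/0.0592 = 0.5405.
So 2·log[Au⁺] = 1·log(0.103) − log Q = -0.9872 − (0.5405) = -1.5277; log[Au⁺] = -1.5277 / 2 = -0.7639; [Au⁺] = 10^(-0.7639) ≈ 0.17 M.

0.17 M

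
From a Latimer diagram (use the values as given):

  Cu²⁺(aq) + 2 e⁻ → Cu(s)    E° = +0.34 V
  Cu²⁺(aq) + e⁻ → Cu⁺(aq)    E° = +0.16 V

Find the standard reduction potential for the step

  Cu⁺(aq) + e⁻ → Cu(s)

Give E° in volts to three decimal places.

Sequential free energies add, so n₃E°₃ = n₁E°₁ + n₂E°₂.
With n₃ = 2, and the known step contributing 1×(+0.16) V, the unknown satisfies 1·E° = 2×(+0.34) − 1×(+0.16) = +0.520.
E° = +0.520 / 1 = +0.520 V.

+0.520 V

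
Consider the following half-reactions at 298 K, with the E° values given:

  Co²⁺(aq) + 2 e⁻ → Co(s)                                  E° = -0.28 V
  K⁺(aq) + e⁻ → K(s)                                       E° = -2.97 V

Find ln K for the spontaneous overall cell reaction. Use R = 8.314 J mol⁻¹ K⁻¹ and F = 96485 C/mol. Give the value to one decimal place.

209.5

Cathode: Co²⁺/Co; anode: K⁺/K. E°cell = (-0.28) − (-2.97) = +2.69 V, with n = 2.
ΔG° = −nFE° = −RT ln K, so ln K = nFE°/(RT) = (2)(96485)(+2.69) / ((8.314)(298)) = 209.515.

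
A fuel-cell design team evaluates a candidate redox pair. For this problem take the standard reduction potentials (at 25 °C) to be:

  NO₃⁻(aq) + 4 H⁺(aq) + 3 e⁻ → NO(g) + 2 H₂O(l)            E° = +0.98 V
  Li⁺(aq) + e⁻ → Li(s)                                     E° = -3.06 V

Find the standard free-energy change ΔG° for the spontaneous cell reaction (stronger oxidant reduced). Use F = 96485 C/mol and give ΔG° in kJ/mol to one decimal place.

NO₃⁻/NO (E° = +0.98 V) is the cathode; Li⁺/Li (E° = -3.06 V) is the anode, so E°cell = +4.04 V.
Balancing electrons gives n = 3 (lcm of 3 and 1).
ΔG° = −nFE° = −(3)(96485)(+4.04) = -1,169,398 J = -1169.4 kJ/mol.

-1169.4 kJ/mol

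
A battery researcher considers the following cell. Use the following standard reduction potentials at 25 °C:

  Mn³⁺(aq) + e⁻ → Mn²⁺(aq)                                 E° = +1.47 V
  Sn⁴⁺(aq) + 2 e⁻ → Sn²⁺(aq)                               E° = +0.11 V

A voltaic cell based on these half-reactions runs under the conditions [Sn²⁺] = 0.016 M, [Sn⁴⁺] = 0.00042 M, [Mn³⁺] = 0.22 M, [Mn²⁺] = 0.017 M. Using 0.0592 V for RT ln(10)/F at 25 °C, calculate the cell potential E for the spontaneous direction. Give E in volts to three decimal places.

Mn³⁺/Mn²⁺ is the cathode (higher E°), Sn⁴⁺/Sn²⁺ the anode: E°cell = +1.47 − (+0.11) = +1.36 V, n = 2.
Overall: 2 Mn³⁺(aq) + Sn²⁺(aq) → 2 Mn²⁺(aq) + Sn⁴⁺(aq)
Q = [Mn²⁺]^2·[Sn⁴⁺] / ([Mn³⁺]^2·[Sn²⁺]); log Q = -3.805.
E = E° − (0.0592/n) log Q = +1.36 − (0.0592/2)(-3.805) = +1.473 V.

+1.473 V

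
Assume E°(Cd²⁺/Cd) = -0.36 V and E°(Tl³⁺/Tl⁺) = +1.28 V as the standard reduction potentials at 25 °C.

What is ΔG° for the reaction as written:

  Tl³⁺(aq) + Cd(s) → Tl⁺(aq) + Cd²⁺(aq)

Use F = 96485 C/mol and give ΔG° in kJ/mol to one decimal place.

-316.5 kJ/mol

As written, Tl³⁺/Tl⁺ is reduced (cathode) and Cd²⁺/Cd is oxidised (anode), so E°cell = (+1.28) − (-0.36) = +1.64 V.
Balancing electrons gives n = 2.
ΔG° = −nFE° = −(2)(96485)(+1.64) = -316,471 J = -316.5 kJ/mol.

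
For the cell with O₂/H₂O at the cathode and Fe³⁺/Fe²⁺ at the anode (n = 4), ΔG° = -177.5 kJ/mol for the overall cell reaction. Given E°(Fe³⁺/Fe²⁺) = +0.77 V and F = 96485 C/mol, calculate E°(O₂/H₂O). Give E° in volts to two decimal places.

+1.23 V

E°cell = −ΔG°/(nF) = −(-177.5×10³)/((4)(96485)) = +0.460 V.
Since O₂/H₂O is the cathode and Fe³⁺/Fe²⁺ the anode, E°cell = E°(O₂/H₂O) − E°(Fe³⁺/Fe²⁺).
So E°(O₂/H₂O) = E°cell + E°(Fe³⁺/Fe²⁺) = +0.460 + (+0.77) = +1.23 V.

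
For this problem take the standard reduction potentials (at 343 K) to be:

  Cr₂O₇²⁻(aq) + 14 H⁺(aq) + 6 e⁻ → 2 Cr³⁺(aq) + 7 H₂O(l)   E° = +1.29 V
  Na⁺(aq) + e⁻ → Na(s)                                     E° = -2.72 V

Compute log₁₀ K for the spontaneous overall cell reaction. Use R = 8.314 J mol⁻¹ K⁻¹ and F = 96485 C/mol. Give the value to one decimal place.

Cathode: Cr₂O₇²⁻/Cr³⁺; anode: Na⁺/Na. E°cell = (+1.29) − (-2.72) = +4.01 V, with n = 6.
ΔG° = −nFE° = −RT ln K, so ln K = nFE°/(RT) = (6)(96485)(+4.01) / ((8.314)(343)) = 814.050.
log₁₀ K = 814.050 / ln 10 = 353.5.

353.5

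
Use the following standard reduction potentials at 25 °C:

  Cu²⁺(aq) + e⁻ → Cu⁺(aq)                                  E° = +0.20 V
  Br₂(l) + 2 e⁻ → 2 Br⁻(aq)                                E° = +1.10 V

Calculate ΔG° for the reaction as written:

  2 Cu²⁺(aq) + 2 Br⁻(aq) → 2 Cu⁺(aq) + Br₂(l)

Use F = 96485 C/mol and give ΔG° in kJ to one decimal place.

As written, Cu²⁺/Cu⁺ is reduced (cathode) and Br₂/Br⁻ is oxidised (anode), so E°cell = (+0.20) − (+1.10) = -0.90 V.
Balancing electrons gives n = 2.
ΔG° = −nFE° = −(2)(96485)(-0.90) = 173,673 J = +173.7 kJ.

+173.7 kJ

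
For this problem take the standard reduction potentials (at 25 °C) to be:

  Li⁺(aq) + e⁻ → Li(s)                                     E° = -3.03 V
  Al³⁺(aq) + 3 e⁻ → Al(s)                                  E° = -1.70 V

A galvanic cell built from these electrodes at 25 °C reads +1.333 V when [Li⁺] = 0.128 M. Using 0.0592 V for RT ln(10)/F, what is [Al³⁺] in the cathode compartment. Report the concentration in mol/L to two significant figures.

0.0030 M

Al³⁺/Al is the cathode, Li⁺/Li the anode: E°cell = +1.33 V, n = 3.
Overall reaction: Al³⁺(aq) + 3 Li(s) → Al(s) + 3 Li⁺(aq); Q = [Li⁺]^3/[Al³⁺]^1.
From E = E° − (0.0592/n) log Q: log Q = (E° − E)·n/0.0592 = (+1.33 − (+1.333))·3/0.0592 = -0.1520.
So 1·log[Al³⁺] = 3·log(0.128) − log Q = -2.6784 − (-0.1520) = -2.5264; [Al³⁺] = 10^(-2.5264) ≈ 0.0030 M.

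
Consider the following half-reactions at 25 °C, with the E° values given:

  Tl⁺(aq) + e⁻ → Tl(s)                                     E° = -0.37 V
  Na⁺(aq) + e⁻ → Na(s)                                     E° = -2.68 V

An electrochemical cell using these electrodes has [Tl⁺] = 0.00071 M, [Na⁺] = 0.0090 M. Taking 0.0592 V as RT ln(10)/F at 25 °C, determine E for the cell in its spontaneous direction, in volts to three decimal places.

Tl⁺/Tl is the cathode (higher E°), Na⁺/Na the anode: E°cell = -0.37 − (-2.68) = +2.31 V, n = 1.
Overall: Tl⁺(aq) + Na(s) → Tl(s) + Na⁺(aq)
Q = [Na⁺] / ([Tl⁺]); log Q = 1.103.
E = E° − (0.0592/n) log Q = +2.31 − (0.0592/1)(1.103) = +2.245 V.

+2.245 V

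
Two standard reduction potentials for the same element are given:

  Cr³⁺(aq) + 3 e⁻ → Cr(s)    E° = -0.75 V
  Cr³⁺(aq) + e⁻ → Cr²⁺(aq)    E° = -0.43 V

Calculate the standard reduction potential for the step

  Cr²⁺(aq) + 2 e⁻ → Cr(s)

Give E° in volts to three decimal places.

-0.910 V

Sequential free energies add, so n₃E°₃ = n₁E°₁ + n₂E°₂.
With n₃ = 3, and the known step contributing 1×(-0.43) V, the unknown satisfies 2·E° = 3×(-0.75) − 1×(-0.43) = -1.820.
E° = -1.820 / 2 = -0.910 V.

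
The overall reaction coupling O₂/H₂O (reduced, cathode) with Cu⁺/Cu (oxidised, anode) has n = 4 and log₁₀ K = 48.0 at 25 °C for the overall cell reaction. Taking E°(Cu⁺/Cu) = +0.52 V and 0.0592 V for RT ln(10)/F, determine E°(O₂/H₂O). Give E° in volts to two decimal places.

E°cell = (0.0592/n)·log K = (0.0592/4)(48.0) = +0.710 V.
Since O₂/H₂O is the cathode and Cu⁺/Cu the anode, E°cell = E°(O₂/H₂O) − E°(Cu⁺/Cu).
So E°(O₂/H₂O) = E°cell + E°(Cu⁺/Cu) = +0.710 + (+0.52) = +1.23 V.

+1.23 V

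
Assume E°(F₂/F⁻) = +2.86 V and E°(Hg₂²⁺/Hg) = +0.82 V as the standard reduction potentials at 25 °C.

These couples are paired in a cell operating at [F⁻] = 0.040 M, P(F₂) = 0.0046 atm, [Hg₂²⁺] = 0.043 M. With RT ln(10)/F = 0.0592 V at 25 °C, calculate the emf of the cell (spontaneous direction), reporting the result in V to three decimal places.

F₂/F⁻ is the cathode (higher E°), Hg₂²⁺/Hg the anode: E°cell = +2.86 − (+0.82) = +2.04 V, n = 2.
Overall: F₂(g) + 2 Hg(l) → 2 F⁻(aq) + Hg₂²⁺(aq)
Q = [F⁻]^2·[Hg₂²⁺] / (P(F₂)); log Q = -1.825.
E = E° − (0.0592/n) log Q = +2.04 − (0.0592/2)(-1.825) = +2.094 V.

+2.094 V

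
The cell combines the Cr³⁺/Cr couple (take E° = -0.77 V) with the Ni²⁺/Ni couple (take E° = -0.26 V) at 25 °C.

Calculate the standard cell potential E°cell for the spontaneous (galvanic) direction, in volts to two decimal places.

The Ni²⁺/Ni couple has the higher reduction potential, so it is the cathode; Cr³⁺/Cr is oxidised at the anode.
E°cell = E°(cathode) − E°(anode) = (-0.26) − (-0.77) = +0.51 V.
Since E°cell > 0, the reaction is spontaneous under standard conditions.

+0.51 V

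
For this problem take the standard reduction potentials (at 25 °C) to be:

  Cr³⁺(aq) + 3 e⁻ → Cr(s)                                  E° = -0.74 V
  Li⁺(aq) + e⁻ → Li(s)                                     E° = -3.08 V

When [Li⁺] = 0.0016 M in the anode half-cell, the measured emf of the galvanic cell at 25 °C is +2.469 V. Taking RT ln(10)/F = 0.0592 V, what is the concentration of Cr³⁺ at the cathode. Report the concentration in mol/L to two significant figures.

Cr³⁺/Cr is the cathode, Li⁺/Li the anode: E°cell = +2.34 V, n = 3.
Overall reaction: Cr³⁺(aq) + 3 Li(s) → Cr(s) + 3 Li⁺(aq); Q = [Li⁺]^3/[Cr³⁺]^1.
From E = E° − (0.0592/n) log Q: log Q = (E° − E)·n/0.0592 = (+2.34 − (+2.469))·3/0.0592 = -6.5372.
So 1·log[Cr³⁺] = 3·log(0.0016) − log Q = -8.3876 − (-6.5372) = -1.8504; [Cr³⁺] = 10^(-1.8504) ≈ 0.014 M.

0.014 M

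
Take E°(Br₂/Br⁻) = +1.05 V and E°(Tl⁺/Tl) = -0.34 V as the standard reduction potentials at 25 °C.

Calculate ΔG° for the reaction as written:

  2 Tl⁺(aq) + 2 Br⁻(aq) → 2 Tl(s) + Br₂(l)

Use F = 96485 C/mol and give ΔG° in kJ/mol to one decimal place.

As written, Tl⁺/Tl is reduced (cathode) and Br₂/Br⁻ is oxidised (anode), so E°cell = (-0.34) − (+1.05) = -1.39 V.
Balancing electrons gives n = 2.
ΔG° = −nFE° = −(2)(96485)(-1.39) = 268,228 J = +268.2 kJ/mol.

+268.2 kJ/mol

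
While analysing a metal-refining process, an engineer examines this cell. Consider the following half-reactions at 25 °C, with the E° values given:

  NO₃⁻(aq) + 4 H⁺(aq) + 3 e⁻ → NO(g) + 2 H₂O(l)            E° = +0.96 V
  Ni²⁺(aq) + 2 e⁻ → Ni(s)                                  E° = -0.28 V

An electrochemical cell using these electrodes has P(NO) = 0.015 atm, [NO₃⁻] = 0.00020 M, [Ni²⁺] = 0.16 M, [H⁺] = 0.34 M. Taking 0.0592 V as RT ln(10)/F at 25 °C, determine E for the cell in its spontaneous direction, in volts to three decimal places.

+1.190 V

NO₃⁻/NO is the cathode (higher E°), Ni²⁺/Ni the anode: E°cell = +0.96 − (-0.28) = +1.24 V, n = 6.
Overall: 2 NO₃⁻(aq) + 8 H⁺(aq) + 3 Ni(s) → 2 NO(g) + 4 H₂O(l) + 3 Ni²⁺(aq)
Q = P(NO)^2·[Ni²⁺]^3 / ([NO₃⁻]^2·[H⁺]^8); log Q = 5.111.
E = E° − (0.0592/n) log Q = +1.24 − (0.0592/6)(5.111) = +1.190 V.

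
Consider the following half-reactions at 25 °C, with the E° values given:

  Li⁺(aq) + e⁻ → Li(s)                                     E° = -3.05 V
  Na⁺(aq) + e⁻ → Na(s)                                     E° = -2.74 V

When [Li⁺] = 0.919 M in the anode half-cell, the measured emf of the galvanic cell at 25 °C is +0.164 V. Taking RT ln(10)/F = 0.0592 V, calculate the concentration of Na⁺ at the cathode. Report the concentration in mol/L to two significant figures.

Na⁺/Na is the cathode, Li⁺/Li the anode: E°cell = +0.31 V, n = 1.
Overall reaction: Na⁺(aq) + Li(s) → Na(s) + Li⁺(aq); Q = [Li⁺]^1/[Na⁺]^1.
From E = E° − (0.0592/n) log Q: log Q = (E° − E)·n/0.0592 = (+0.31 − (+0.164))·1/0.0592 = 2.4662.
So 1·log[Na⁺] = 1·log(0.919) − log Q = -0.0367 − (2.4662) = -2.5029; [Na⁺] = 10^(-2.5029) ≈ 0.0031 M.

0.0031 M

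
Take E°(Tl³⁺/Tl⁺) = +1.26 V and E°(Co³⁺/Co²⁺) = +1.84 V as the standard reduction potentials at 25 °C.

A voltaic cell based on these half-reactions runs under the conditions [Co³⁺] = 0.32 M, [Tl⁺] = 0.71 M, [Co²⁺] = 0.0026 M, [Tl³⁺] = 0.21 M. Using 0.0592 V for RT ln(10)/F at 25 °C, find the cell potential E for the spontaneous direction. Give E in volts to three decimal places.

Co³⁺/Co²⁺ is the cathode (higher E°), Tl³⁺/Tl⁺ the anode: E°cell = +1.84 − (+1.26) = +0.58 V, n = 2.
Overall: 2 Co³⁺(aq) + Tl⁺(aq) → 2 Co²⁺(aq) + Tl³⁺(aq)
Q = [Co²⁺]^2·[Tl³⁺] / ([Co³⁺]^2·[Tl⁺]); log Q = -4.709.
E = E° − (0.0592/n) log Q = +0.58 − (0.0592/2)(-4.709) = +0.719 V.

+0.719 V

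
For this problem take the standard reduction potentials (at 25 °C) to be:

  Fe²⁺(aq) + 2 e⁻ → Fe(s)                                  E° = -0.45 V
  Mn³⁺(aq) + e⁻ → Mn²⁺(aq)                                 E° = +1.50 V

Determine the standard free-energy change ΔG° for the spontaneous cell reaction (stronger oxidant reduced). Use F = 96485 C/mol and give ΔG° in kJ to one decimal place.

-376.3 kJ

Mn³⁺/Mn²⁺ (E° = +1.50 V) is the cathode; Fe²⁺/Fe (E° = -0.45 V) is the anode, so E°cell = +1.95 V.
Balancing electrons gives n = 2 (lcm of 1 and 2).
ΔG° = −nFE° = −(2)(96485)(+1.95) = -376,292 J = -376.3 kJ.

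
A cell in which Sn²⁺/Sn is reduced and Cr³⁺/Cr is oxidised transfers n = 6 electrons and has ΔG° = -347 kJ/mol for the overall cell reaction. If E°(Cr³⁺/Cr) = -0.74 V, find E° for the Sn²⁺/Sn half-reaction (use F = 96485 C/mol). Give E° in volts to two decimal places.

E°cell = −ΔG°/(nF) = −(-347×10³)/((6)(96485)) = +0.599 V.
Since Sn²⁺/Sn is the cathode and Cr³⁺/Cr the anode, E°cell = E°(Sn²⁺/Sn) − E°(Cr³⁺/Cr).
So E°(Sn²⁺/Sn) = E°cell + E°(Cr³⁺/Cr) = +0.599 + (-0.74) = -0.14 V.

-0.14 V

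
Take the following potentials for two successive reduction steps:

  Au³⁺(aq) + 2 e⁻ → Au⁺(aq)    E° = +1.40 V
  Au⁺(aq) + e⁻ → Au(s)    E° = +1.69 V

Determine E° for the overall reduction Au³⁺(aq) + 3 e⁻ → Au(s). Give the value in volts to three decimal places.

Standard free energies of sequential steps add: ΔG°₃ = ΔG°₁ + ΔG°₂, so n₃E°₃ = n₁E°₁ + n₂E°₂.
E°₃ = (2×+1.40 + 1×+1.69) / 3 = (+4.490) / 3 = +1.497 V.
Simply averaging or adding the two E° values would be wrong; the electron-weighted sum is required.

+1.497 V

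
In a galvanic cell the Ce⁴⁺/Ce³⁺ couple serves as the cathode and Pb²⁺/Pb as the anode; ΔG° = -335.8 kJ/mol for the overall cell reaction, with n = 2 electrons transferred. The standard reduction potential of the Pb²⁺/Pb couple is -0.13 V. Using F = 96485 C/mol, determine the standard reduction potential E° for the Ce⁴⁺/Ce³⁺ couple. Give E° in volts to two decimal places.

+1.61 V

E°cell = −ΔG°/(nF) = −(-335.8×10³)/((2)(96485)) = +1.740 V.
Since Ce⁴⁺/Ce³⁺ is the cathode and Pb²⁺/Pb the anode, E°cell = E°(Ce⁴⁺/Ce³⁺) − E°(Pb²⁺/Pb).
So E°(Ce⁴⁺/Ce³⁺) = E°cell + E°(Pb²⁺/Pb) = +1.740 + (-0.13) = +1.61 V.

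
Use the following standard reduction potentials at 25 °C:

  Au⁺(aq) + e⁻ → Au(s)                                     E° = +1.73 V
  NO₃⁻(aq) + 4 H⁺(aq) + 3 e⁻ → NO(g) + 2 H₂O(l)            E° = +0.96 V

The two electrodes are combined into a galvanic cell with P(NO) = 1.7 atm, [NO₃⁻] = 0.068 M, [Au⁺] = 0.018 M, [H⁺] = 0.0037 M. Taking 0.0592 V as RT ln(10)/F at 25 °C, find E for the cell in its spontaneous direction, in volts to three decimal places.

Au⁺/Au is the cathode (higher E°), NO₃⁻/NO the anode: E°cell = +1.73 − (+0.96) = +0.77 V, n = 3.
Overall: 3 Au⁺(aq) + NO(g) + 2 H₂O(l) → 3 Au(s) + NO₃⁻(aq) + 4 H⁺(aq)
Q = [NO₃⁻]·[H⁺]^4 / ([Au⁺]^3·P(NO)); log Q = -5.891.
E = E° − (0.0592/n) log Q = +0.77 − (0.0592/3)(-5.891) = +0.886 V.

+0.886 V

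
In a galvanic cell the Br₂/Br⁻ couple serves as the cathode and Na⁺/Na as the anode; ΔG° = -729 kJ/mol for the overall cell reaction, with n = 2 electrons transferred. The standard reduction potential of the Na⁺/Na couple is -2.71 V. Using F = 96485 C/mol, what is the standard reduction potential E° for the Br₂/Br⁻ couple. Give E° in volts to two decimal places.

+1.07 V

E°cell = −ΔG°/(nF) = −(-729×10³)/((2)(96485)) = +3.778 V.
Since Br₂/Br⁻ is the cathode and Na⁺/Na the anode, E°cell = E°(Br₂/Br⁻) − E°(Na⁺/Na).
So E°(Br₂/Br⁻) = E°cell + E°(Na⁺/Na) = +3.778 + (-2.71) = +1.07 V.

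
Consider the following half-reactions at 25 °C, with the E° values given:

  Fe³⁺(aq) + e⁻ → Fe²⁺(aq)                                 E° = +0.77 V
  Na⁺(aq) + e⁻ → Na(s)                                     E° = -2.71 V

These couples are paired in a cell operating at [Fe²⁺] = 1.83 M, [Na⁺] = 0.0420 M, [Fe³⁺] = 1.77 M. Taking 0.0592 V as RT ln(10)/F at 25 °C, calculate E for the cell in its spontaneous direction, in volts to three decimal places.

+3.561 V

Fe³⁺/Fe²⁺ is the cathode (higher E°), Na⁺/Na the anode: E°cell = +0.77 − (-2.71) = +3.48 V, n = 1.
Overall: Fe³⁺(aq) + Na(s) → Fe²⁺(aq) + Na⁺(aq)
Q = [Fe²⁺]·[Na⁺] / ([Fe³⁺]); log Q = -1.362.
E = E° − (0.0592/n) log Q = +3.48 − (0.0592/1)(-1.362) = +3.561 V.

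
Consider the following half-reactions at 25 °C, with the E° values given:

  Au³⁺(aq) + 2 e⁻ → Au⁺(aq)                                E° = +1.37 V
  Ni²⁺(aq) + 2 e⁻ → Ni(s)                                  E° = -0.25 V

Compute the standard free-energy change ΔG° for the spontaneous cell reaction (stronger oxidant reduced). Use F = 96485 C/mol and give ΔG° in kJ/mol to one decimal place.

Au³⁺/Au⁺ (E° = +1.37 V) is the cathode; Ni²⁺/Ni (E° = -0.25 V) is the anode, so E°cell = +1.62 V.
Balancing electrons gives n = 2 (lcm of 2 and 2).
ΔG° = −nFE° = −(2)(96485)(+1.62) = -312,611 J = -312.6 kJ/mol.

-312.6 kJ/mol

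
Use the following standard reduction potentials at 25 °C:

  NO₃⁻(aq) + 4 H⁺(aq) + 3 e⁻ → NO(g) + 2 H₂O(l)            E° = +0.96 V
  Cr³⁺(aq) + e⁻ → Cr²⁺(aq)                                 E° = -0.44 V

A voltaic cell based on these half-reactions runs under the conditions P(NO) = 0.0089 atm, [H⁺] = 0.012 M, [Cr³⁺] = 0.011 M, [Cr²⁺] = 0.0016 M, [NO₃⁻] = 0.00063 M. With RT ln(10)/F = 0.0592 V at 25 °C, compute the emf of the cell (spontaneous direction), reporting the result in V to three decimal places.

+1.176 V

NO₃⁻/NO is the cathode (higher E°), Cr³⁺/Cr²⁺ the anode: E°cell = +0.96 − (-0.44) = +1.40 V, n = 3.
Overall: NO₃⁻(aq) + 4 H⁺(aq) + 3 Cr²⁺(aq) → NO(g) + 2 H₂O(l) + 3 Cr³⁺(aq)
Q = P(NO)·[Cr³⁺]^3 / ([NO₃⁻]·[H⁺]^4·[Cr²⁺]^3); log Q = 11.345.
E = E° − (0.0592/n) log Q = +1.40 − (0.0592/3)(11.345) = +1.176 V.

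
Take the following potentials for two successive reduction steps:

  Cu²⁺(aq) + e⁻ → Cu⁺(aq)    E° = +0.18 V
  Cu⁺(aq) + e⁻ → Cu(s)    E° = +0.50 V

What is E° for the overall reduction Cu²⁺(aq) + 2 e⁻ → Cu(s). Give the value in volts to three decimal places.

+0.340 V

Since ΔG° = −nFE° is additive over sequential reductions, n₃E°₃ = n₁E°₁ + n₂E°₂.
E°₃ = (1×+0.18 + 1×+0.50) / 2 = (+0.680) / 2 = +0.340 V.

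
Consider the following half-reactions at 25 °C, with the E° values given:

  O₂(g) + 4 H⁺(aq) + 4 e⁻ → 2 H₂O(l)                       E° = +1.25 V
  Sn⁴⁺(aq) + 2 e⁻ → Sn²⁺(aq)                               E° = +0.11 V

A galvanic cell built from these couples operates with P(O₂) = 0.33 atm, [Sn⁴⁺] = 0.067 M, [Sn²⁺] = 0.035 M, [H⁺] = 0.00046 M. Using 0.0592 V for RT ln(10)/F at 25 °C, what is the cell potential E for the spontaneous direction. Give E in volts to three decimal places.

O₂/H₂O is the cathode (higher E°), Sn⁴⁺/Sn²⁺ the anode: E°cell = +1.25 − (+0.11) = +1.14 V, n = 4.
Overall: O₂(g) + 4 H⁺(aq) + 2 Sn²⁺(aq) → 2 H₂O(l) + 2 Sn⁴⁺(aq)
Q = [Sn⁴⁺]^2 / (P(O₂)·[H⁺]^4·[Sn²⁺]^2); log Q = 14.394.
E = E° − (0.0592/n) log Q = +1.14 − (0.0592/4)(14.394) = +0.927 V.

+0.927 V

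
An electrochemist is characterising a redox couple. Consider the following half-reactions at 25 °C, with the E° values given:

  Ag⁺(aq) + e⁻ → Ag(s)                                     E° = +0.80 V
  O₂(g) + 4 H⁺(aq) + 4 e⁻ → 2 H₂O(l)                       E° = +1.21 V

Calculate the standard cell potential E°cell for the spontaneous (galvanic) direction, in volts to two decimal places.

The O₂/H₂O couple has the higher reduction potential, so it is the cathode; Ag⁺/Ag is oxidised at the anode.
E°cell = E°(cathode) − E°(anode) = (+1.21) − (+0.80) = +0.41 V.

+0.41 V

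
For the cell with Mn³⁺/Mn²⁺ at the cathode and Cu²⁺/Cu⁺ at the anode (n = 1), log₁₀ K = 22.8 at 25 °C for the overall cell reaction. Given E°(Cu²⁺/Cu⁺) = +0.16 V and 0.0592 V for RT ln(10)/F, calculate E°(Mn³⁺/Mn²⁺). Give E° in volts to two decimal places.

E°cell = (0.0592/n)·log K = (0.0592/1)(22.8) = +1.350 V.
Since Mn³⁺/Mn²⁺ is the cathode and Cu²⁺/Cu⁺ the anode, E°cell = E°(Mn³⁺/Mn²⁺) − E°(Cu²⁺/Cu⁺).
So E°(Mn³⁺/Mn²⁺) = E°cell + E°(Cu²⁺/Cu⁺) = +1.350 + (+0.16) = +1.51 V.

+1.51 V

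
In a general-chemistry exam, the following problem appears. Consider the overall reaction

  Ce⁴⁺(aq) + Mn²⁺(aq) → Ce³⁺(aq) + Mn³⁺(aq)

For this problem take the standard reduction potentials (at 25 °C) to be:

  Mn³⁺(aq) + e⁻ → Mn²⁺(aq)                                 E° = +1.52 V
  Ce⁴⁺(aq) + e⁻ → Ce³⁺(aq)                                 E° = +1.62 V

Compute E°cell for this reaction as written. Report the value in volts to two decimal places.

+0.10 V

The Ce⁴⁺/Ce³⁺ couple has the higher reduction potential, so it is the cathode; Mn³⁺/Mn²⁺ is oxidised at the anode.
E°cell = E°(cathode) − E°(anode) = (+1.62) − (+1.52) = +0.10 V.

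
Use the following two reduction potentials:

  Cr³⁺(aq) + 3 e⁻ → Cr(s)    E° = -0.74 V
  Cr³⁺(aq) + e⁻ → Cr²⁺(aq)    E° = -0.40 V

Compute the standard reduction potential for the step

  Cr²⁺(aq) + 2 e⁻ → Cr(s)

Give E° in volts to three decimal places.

-0.910 V

Sequential free energies add, so n₃E°₃ = n₁E°₁ + n₂E°₂.
With n₃ = 3, and the known step contributing 1×(-0.40) V, the unknown satisfies 2·E° = 3×(-0.74) − 1×(-0.40) = -1.820.
E° = -1.820 / 2 = -0.910 V.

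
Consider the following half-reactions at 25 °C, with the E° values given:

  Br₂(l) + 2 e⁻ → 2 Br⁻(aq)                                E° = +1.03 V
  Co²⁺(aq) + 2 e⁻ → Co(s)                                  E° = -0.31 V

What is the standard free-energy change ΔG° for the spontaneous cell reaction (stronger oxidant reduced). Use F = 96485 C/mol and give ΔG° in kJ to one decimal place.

-258.6 kJ

Br₂/Br⁻ (E° = +1.03 V) is the cathode; Co²⁺/Co (E° = -0.31 V) is the anode, so E°cell = +1.34 V.
Balancing electrons gives n = 2 (lcm of 2 and 2).
ΔG° = −nFE° = −(2)(96485)(+1.34) = -258,580 J = -258.6 kJ.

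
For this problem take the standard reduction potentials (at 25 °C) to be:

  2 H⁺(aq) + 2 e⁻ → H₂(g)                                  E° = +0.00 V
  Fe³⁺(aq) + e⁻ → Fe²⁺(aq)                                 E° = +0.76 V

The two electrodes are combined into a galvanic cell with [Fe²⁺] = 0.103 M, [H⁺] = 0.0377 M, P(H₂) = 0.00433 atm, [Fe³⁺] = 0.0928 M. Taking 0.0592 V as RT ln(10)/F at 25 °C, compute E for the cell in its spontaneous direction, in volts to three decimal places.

Fe³⁺/Fe²⁺ is the cathode (higher E°), H⁺/H₂ the anode: E°cell = +0.76 − (+0.00) = +0.76 V, n = 2.
Overall: 2 Fe³⁺(aq) + H₂(g) → 2 Fe²⁺(aq) + 2 H⁺(aq)
Q = [Fe²⁺]^2·[H⁺]^2 / ([Fe³⁺]^2·P(H₂)); log Q = -0.393.
E = E° − (0.0592/n) log Q = +0.76 − (0.0592/2)(-0.393) = +0.772 V.

+0.772 V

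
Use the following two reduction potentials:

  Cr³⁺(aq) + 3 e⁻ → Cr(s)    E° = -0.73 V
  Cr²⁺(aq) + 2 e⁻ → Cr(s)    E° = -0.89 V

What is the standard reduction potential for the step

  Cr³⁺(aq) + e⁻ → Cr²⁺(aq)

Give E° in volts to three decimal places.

-0.410 V

Sequential free energies add, so n₃E°₃ = n₁E°₁ + n₂E°₂.
With n₃ = 3, and the known step contributing 2×(-0.89) V, the unknown satisfies 1·E° = 3×(-0.73) − 2×(-0.89) = -0.410.
E° = -0.410 / 1 = -0.410 V.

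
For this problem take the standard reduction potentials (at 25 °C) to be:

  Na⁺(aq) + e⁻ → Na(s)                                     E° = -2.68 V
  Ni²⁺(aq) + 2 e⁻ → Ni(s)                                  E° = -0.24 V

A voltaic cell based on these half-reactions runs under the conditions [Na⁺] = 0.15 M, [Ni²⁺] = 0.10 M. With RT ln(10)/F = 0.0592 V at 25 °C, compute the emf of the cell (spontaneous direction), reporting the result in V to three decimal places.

+2.459 V

Ni²⁺/Ni is the cathode (higher E°), Na⁺/Na the anode: E°cell = -0.24 − (-2.68) = +2.44 V, n = 2.
Overall: Ni²⁺(aq) + 2 Na(s) → Ni(s) + 2 Na⁺(aq)
Q = [Na⁺]^2 / ([Ni²⁺]); log Q = -0.648.
E = E° − (0.0592/n) log Q = +2.44 − (0.0592/2)(-0.648) = +2.459 V.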